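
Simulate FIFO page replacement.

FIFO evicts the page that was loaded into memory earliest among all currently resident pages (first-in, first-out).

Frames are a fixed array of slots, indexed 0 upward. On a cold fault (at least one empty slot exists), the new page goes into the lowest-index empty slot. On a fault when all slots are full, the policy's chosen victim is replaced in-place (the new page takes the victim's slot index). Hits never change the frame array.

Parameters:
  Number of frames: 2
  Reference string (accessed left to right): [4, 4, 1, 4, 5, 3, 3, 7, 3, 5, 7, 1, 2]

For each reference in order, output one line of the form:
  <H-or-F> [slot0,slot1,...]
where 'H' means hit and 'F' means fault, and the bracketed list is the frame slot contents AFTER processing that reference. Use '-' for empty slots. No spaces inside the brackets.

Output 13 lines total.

F [4,-]
H [4,-]
F [4,1]
H [4,1]
F [5,1]
F [5,3]
H [5,3]
F [7,3]
H [7,3]
F [7,5]
H [7,5]
F [1,5]
F [1,2]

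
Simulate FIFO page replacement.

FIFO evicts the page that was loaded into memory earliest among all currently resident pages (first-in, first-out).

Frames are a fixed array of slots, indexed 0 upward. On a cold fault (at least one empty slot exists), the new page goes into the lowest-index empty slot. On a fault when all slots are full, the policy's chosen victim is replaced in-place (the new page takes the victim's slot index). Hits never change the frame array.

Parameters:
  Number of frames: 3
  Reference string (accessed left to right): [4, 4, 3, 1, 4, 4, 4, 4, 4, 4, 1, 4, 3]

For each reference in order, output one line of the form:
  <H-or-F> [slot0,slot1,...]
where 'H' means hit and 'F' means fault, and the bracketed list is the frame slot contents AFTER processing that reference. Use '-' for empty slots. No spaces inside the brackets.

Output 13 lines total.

F [4,-,-]
H [4,-,-]
F [4,3,-]
F [4,3,1]
H [4,3,1]
H [4,3,1]
H [4,3,1]
H [4,3,1]
H [4,3,1]
H [4,3,1]
H [4,3,1]
H [4,3,1]
H [4,3,1]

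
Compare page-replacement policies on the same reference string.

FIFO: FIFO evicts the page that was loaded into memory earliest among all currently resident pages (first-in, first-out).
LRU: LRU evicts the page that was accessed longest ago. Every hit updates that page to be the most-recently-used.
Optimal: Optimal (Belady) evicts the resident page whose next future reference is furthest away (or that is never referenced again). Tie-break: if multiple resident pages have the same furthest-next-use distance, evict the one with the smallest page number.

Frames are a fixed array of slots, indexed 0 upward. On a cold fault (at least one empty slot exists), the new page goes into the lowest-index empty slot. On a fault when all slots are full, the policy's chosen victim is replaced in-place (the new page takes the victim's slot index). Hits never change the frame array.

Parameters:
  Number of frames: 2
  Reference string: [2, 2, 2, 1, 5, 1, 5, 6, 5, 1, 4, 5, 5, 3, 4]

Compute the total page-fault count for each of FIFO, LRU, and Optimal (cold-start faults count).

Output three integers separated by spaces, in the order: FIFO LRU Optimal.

Answer: 9 9 7

Derivation:
--- FIFO ---
  step 0: ref 2 -> FAULT, frames=[2,-] (faults so far: 1)
  step 1: ref 2 -> HIT, frames=[2,-] (faults so far: 1)
  step 2: ref 2 -> HIT, frames=[2,-] (faults so far: 1)
  step 3: ref 1 -> FAULT, frames=[2,1] (faults so far: 2)
  step 4: ref 5 -> FAULT, evict 2, frames=[5,1] (faults so far: 3)
  step 5: ref 1 -> HIT, frames=[5,1] (faults so far: 3)
  step 6: ref 5 -> HIT, frames=[5,1] (faults so far: 3)
  step 7: ref 6 -> FAULT, evict 1, frames=[5,6] (faults so far: 4)
  step 8: ref 5 -> HIT, frames=[5,6] (faults so far: 4)
  step 9: ref 1 -> FAULT, evict 5, frames=[1,6] (faults so far: 5)
  step 10: ref 4 -> FAULT, evict 6, frames=[1,4] (faults so far: 6)
  step 11: ref 5 -> FAULT, evict 1, frames=[5,4] (faults so far: 7)
  step 12: ref 5 -> HIT, frames=[5,4] (faults so far: 7)
  step 13: ref 3 -> FAULT, evict 4, frames=[5,3] (faults so far: 8)
  step 14: ref 4 -> FAULT, evict 5, frames=[4,3] (faults so far: 9)
  FIFO total faults: 9
--- LRU ---
  step 0: ref 2 -> FAULT, frames=[2,-] (faults so far: 1)
  step 1: ref 2 -> HIT, frames=[2,-] (faults so far: 1)
  step 2: ref 2 -> HIT, frames=[2,-] (faults so far: 1)
  step 3: ref 1 -> FAULT, frames=[2,1] (faults so far: 2)
  step 4: ref 5 -> FAULT, evict 2, frames=[5,1] (faults so far: 3)
  step 5: ref 1 -> HIT, frames=[5,1] (faults so far: 3)
  step 6: ref 5 -> HIT, frames=[5,1] (faults so far: 3)
  step 7: ref 6 -> FAULT, evict 1, frames=[5,6] (faults so far: 4)
  step 8: ref 5 -> HIT, frames=[5,6] (faults so far: 4)
  step 9: ref 1 -> FAULT, evict 6, frames=[5,1] (faults so far: 5)
  step 10: ref 4 -> FAULT, evict 5, frames=[4,1] (faults so far: 6)
  step 11: ref 5 -> FAULT, evict 1, frames=[4,5] (faults so far: 7)
  step 12: ref 5 -> HIT, frames=[4,5] (faults so far: 7)
  step 13: ref 3 -> FAULT, evict 4, frames=[3,5] (faults so far: 8)
  step 14: ref 4 -> FAULT, evict 5, frames=[3,4] (faults so far: 9)
  LRU total faults: 9
--- Optimal ---
  step 0: ref 2 -> FAULT, frames=[2,-] (faults so far: 1)
  step 1: ref 2 -> HIT, frames=[2,-] (faults so far: 1)
  step 2: ref 2 -> HIT, frames=[2,-] (faults so far: 1)
  step 3: ref 1 -> FAULT, frames=[2,1] (faults so far: 2)
  step 4: ref 5 -> FAULT, evict 2, frames=[5,1] (faults so far: 3)
  step 5: ref 1 -> HIT, frames=[5,1] (faults so far: 3)
  step 6: ref 5 -> HIT, frames=[5,1] (faults so far: 3)
  step 7: ref 6 -> FAULT, evict 1, frames=[5,6] (faults so far: 4)
  step 8: ref 5 -> HIT, frames=[5,6] (faults so far: 4)
  step 9: ref 1 -> FAULT, evict 6, frames=[5,1] (faults so far: 5)
  step 10: ref 4 -> FAULT, evict 1, frames=[5,4] (faults so far: 6)
  step 11: ref 5 -> HIT, frames=[5,4] (faults so far: 6)
  step 12: ref 5 -> HIT, frames=[5,4] (faults so far: 6)
  step 13: ref 3 -> FAULT, evict 5, frames=[3,4] (faults so far: 7)
  step 14: ref 4 -> HIT, frames=[3,4] (faults so far: 7)
  Optimal total faults: 7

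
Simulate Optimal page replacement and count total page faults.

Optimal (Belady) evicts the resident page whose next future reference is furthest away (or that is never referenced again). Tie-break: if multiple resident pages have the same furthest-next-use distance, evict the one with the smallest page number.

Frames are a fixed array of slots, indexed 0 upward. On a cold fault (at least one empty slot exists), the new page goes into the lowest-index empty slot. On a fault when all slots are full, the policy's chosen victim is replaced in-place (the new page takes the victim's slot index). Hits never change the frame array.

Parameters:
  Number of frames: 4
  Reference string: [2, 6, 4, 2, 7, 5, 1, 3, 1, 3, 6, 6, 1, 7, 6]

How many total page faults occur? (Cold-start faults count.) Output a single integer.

Answer: 7

Derivation:
Step 0: ref 2 → FAULT, frames=[2,-,-,-]
Step 1: ref 6 → FAULT, frames=[2,6,-,-]
Step 2: ref 4 → FAULT, frames=[2,6,4,-]
Step 3: ref 2 → HIT, frames=[2,6,4,-]
Step 4: ref 7 → FAULT, frames=[2,6,4,7]
Step 5: ref 5 → FAULT (evict 2), frames=[5,6,4,7]
Step 6: ref 1 → FAULT (evict 4), frames=[5,6,1,7]
Step 7: ref 3 → FAULT (evict 5), frames=[3,6,1,7]
Step 8: ref 1 → HIT, frames=[3,6,1,7]
Step 9: ref 3 → HIT, frames=[3,6,1,7]
Step 10: ref 6 → HIT, frames=[3,6,1,7]
Step 11: ref 6 → HIT, frames=[3,6,1,7]
Step 12: ref 1 → HIT, frames=[3,6,1,7]
Step 13: ref 7 → HIT, frames=[3,6,1,7]
Step 14: ref 6 → HIT, frames=[3,6,1,7]
Total faults: 7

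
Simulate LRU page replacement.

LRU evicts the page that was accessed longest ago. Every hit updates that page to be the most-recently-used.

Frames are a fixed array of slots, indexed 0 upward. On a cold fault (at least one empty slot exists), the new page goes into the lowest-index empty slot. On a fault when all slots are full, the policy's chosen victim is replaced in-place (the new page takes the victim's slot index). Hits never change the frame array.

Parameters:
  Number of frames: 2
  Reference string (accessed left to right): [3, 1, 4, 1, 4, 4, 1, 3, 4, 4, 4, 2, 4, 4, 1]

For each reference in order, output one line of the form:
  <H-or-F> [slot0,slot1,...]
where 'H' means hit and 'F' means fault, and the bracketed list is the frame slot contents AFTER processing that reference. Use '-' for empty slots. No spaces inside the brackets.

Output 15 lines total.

F [3,-]
F [3,1]
F [4,1]
H [4,1]
H [4,1]
H [4,1]
H [4,1]
F [3,1]
F [3,4]
H [3,4]
H [3,4]
F [2,4]
H [2,4]
H [2,4]
F [1,4]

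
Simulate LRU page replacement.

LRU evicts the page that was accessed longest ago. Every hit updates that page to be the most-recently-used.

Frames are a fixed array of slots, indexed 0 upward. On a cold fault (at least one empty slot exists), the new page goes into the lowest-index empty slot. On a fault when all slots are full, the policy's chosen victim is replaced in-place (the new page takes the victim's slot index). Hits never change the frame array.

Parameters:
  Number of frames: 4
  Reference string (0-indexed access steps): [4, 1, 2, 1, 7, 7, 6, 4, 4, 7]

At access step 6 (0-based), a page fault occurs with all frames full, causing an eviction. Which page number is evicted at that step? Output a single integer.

Step 0: ref 4 -> FAULT, frames=[4,-,-,-]
Step 1: ref 1 -> FAULT, frames=[4,1,-,-]
Step 2: ref 2 -> FAULT, frames=[4,1,2,-]
Step 3: ref 1 -> HIT, frames=[4,1,2,-]
Step 4: ref 7 -> FAULT, frames=[4,1,2,7]
Step 5: ref 7 -> HIT, frames=[4,1,2,7]
Step 6: ref 6 -> FAULT, evict 4, frames=[6,1,2,7]
At step 6: evicted page 4

Answer: 4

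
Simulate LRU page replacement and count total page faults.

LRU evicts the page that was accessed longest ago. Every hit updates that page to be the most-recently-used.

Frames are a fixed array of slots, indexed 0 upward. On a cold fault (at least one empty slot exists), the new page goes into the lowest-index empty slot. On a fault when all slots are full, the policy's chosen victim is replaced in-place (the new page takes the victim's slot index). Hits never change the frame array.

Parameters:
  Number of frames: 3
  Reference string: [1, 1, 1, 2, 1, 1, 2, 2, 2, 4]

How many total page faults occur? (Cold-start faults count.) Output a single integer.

Answer: 3

Derivation:
Step 0: ref 1 → FAULT, frames=[1,-,-]
Step 1: ref 1 → HIT, frames=[1,-,-]
Step 2: ref 1 → HIT, frames=[1,-,-]
Step 3: ref 2 → FAULT, frames=[1,2,-]
Step 4: ref 1 → HIT, frames=[1,2,-]
Step 5: ref 1 → HIT, frames=[1,2,-]
Step 6: ref 2 → HIT, frames=[1,2,-]
Step 7: ref 2 → HIT, frames=[1,2,-]
Step 8: ref 2 → HIT, frames=[1,2,-]
Step 9: ref 4 → FAULT, frames=[1,2,4]
Total faults: 3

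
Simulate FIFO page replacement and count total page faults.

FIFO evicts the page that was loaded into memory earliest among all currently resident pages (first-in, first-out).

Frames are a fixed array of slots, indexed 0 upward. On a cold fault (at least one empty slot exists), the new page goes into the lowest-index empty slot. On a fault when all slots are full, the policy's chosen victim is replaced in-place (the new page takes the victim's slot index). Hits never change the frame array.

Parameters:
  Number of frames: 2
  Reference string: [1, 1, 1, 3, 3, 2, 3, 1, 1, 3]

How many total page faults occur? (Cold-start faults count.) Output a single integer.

Answer: 5

Derivation:
Step 0: ref 1 → FAULT, frames=[1,-]
Step 1: ref 1 → HIT, frames=[1,-]
Step 2: ref 1 → HIT, frames=[1,-]
Step 3: ref 3 → FAULT, frames=[1,3]
Step 4: ref 3 → HIT, frames=[1,3]
Step 5: ref 2 → FAULT (evict 1), frames=[2,3]
Step 6: ref 3 → HIT, frames=[2,3]
Step 7: ref 1 → FAULT (evict 3), frames=[2,1]
Step 8: ref 1 → HIT, frames=[2,1]
Step 9: ref 3 → FAULT (evict 2), frames=[3,1]
Total faults: 5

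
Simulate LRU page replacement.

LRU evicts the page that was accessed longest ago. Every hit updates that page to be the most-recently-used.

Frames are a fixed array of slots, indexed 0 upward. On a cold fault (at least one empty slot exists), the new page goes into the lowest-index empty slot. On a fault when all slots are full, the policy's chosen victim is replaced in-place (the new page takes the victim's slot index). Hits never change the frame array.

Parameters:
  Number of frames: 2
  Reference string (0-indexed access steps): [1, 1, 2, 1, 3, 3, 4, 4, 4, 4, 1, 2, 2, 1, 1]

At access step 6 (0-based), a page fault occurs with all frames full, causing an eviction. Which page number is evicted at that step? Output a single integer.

Step 0: ref 1 -> FAULT, frames=[1,-]
Step 1: ref 1 -> HIT, frames=[1,-]
Step 2: ref 2 -> FAULT, frames=[1,2]
Step 3: ref 1 -> HIT, frames=[1,2]
Step 4: ref 3 -> FAULT, evict 2, frames=[1,3]
Step 5: ref 3 -> HIT, frames=[1,3]
Step 6: ref 4 -> FAULT, evict 1, frames=[4,3]
At step 6: evicted page 1

Answer: 1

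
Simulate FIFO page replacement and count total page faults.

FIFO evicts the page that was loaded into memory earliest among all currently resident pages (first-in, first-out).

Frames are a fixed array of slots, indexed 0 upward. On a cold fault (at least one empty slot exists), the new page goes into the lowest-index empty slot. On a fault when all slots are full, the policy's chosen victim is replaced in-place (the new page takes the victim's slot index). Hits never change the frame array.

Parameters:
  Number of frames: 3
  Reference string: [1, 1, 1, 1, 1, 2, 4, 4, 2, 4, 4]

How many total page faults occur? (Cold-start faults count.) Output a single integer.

Answer: 3

Derivation:
Step 0: ref 1 → FAULT, frames=[1,-,-]
Step 1: ref 1 → HIT, frames=[1,-,-]
Step 2: ref 1 → HIT, frames=[1,-,-]
Step 3: ref 1 → HIT, frames=[1,-,-]
Step 4: ref 1 → HIT, frames=[1,-,-]
Step 5: ref 2 → FAULT, frames=[1,2,-]
Step 6: ref 4 → FAULT, frames=[1,2,4]
Step 7: ref 4 → HIT, frames=[1,2,4]
Step 8: ref 2 → HIT, frames=[1,2,4]
Step 9: ref 4 → HIT, frames=[1,2,4]
Step 10: ref 4 → HIT, frames=[1,2,4]
Total faults: 3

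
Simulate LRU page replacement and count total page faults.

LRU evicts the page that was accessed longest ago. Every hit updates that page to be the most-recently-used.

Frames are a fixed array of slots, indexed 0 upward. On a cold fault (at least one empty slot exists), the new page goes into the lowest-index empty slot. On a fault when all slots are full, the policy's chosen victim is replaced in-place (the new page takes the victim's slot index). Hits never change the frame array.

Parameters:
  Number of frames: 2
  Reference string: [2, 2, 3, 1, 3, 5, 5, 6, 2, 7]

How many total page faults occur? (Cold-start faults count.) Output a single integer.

Step 0: ref 2 → FAULT, frames=[2,-]
Step 1: ref 2 → HIT, frames=[2,-]
Step 2: ref 3 → FAULT, frames=[2,3]
Step 3: ref 1 → FAULT (evict 2), frames=[1,3]
Step 4: ref 3 → HIT, frames=[1,3]
Step 5: ref 5 → FAULT (evict 1), frames=[5,3]
Step 6: ref 5 → HIT, frames=[5,3]
Step 7: ref 6 → FAULT (evict 3), frames=[5,6]
Step 8: ref 2 → FAULT (evict 5), frames=[2,6]
Step 9: ref 7 → FAULT (evict 6), frames=[2,7]
Total faults: 7

Answer: 7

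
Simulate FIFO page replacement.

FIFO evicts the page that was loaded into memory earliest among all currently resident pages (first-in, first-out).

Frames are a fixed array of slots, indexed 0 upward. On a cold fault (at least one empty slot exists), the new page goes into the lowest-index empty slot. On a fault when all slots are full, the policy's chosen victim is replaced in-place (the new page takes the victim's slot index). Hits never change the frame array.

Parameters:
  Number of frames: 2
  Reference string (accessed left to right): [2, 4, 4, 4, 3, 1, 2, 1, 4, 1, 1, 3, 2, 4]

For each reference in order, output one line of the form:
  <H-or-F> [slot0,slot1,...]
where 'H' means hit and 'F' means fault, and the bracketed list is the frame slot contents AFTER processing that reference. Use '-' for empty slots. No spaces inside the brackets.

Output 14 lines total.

F [2,-]
F [2,4]
H [2,4]
H [2,4]
F [3,4]
F [3,1]
F [2,1]
H [2,1]
F [2,4]
F [1,4]
H [1,4]
F [1,3]
F [2,3]
F [2,4]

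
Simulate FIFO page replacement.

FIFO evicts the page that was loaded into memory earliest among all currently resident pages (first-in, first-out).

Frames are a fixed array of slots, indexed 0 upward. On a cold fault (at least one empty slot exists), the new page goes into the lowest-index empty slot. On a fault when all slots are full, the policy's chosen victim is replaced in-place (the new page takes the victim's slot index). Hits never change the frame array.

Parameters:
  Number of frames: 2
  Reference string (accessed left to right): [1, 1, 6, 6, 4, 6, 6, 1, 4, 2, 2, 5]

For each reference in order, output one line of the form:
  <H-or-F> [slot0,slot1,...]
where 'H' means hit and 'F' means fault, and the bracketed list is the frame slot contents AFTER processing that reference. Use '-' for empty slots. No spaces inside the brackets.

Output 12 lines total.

F [1,-]
H [1,-]
F [1,6]
H [1,6]
F [4,6]
H [4,6]
H [4,6]
F [4,1]
H [4,1]
F [2,1]
H [2,1]
F [2,5]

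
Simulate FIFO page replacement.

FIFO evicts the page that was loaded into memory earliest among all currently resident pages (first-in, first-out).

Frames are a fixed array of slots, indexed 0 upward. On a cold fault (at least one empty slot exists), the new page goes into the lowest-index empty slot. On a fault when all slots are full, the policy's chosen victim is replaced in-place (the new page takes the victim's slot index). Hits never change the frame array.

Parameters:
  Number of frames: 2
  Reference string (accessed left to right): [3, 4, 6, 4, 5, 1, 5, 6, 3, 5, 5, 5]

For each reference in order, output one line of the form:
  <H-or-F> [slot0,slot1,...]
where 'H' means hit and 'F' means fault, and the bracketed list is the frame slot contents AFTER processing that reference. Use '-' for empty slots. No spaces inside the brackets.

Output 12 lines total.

F [3,-]
F [3,4]
F [6,4]
H [6,4]
F [6,5]
F [1,5]
H [1,5]
F [1,6]
F [3,6]
F [3,5]
H [3,5]
H [3,5]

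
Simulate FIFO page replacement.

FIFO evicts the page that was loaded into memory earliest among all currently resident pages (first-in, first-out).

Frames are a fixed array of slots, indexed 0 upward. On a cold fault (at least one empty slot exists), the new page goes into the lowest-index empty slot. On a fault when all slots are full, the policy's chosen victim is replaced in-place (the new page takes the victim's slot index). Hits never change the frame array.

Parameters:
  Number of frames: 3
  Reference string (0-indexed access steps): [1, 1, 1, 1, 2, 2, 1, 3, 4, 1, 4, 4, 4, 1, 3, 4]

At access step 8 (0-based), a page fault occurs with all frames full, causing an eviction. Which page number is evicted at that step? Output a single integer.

Step 0: ref 1 -> FAULT, frames=[1,-,-]
Step 1: ref 1 -> HIT, frames=[1,-,-]
Step 2: ref 1 -> HIT, frames=[1,-,-]
Step 3: ref 1 -> HIT, frames=[1,-,-]
Step 4: ref 2 -> FAULT, frames=[1,2,-]
Step 5: ref 2 -> HIT, frames=[1,2,-]
Step 6: ref 1 -> HIT, frames=[1,2,-]
Step 7: ref 3 -> FAULT, frames=[1,2,3]
Step 8: ref 4 -> FAULT, evict 1, frames=[4,2,3]
At step 8: evicted page 1

Answer: 1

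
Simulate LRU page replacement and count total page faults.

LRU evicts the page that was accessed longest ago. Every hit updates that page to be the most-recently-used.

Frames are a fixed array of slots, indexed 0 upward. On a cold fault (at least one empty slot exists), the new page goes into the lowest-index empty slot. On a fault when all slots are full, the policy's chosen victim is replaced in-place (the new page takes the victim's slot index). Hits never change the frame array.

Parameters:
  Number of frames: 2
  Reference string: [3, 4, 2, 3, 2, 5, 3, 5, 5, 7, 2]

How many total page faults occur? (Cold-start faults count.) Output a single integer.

Answer: 8

Derivation:
Step 0: ref 3 → FAULT, frames=[3,-]
Step 1: ref 4 → FAULT, frames=[3,4]
Step 2: ref 2 → FAULT (evict 3), frames=[2,4]
Step 3: ref 3 → FAULT (evict 4), frames=[2,3]
Step 4: ref 2 → HIT, frames=[2,3]
Step 5: ref 5 → FAULT (evict 3), frames=[2,5]
Step 6: ref 3 → FAULT (evict 2), frames=[3,5]
Step 7: ref 5 → HIT, frames=[3,5]
Step 8: ref 5 → HIT, frames=[3,5]
Step 9: ref 7 → FAULT (evict 3), frames=[7,5]
Step 10: ref 2 → FAULT (evict 5), frames=[7,2]
Total faults: 8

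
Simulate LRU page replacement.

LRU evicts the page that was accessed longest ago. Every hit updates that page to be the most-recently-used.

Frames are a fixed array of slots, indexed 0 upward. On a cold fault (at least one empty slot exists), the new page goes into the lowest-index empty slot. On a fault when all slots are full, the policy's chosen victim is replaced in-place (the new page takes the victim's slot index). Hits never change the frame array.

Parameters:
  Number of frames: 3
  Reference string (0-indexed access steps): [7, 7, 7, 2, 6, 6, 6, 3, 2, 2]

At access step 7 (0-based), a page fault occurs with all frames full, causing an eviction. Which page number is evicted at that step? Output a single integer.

Answer: 7

Derivation:
Step 0: ref 7 -> FAULT, frames=[7,-,-]
Step 1: ref 7 -> HIT, frames=[7,-,-]
Step 2: ref 7 -> HIT, frames=[7,-,-]
Step 3: ref 2 -> FAULT, frames=[7,2,-]
Step 4: ref 6 -> FAULT, frames=[7,2,6]
Step 5: ref 6 -> HIT, frames=[7,2,6]
Step 6: ref 6 -> HIT, frames=[7,2,6]
Step 7: ref 3 -> FAULT, evict 7, frames=[3,2,6]
At step 7: evicted page 7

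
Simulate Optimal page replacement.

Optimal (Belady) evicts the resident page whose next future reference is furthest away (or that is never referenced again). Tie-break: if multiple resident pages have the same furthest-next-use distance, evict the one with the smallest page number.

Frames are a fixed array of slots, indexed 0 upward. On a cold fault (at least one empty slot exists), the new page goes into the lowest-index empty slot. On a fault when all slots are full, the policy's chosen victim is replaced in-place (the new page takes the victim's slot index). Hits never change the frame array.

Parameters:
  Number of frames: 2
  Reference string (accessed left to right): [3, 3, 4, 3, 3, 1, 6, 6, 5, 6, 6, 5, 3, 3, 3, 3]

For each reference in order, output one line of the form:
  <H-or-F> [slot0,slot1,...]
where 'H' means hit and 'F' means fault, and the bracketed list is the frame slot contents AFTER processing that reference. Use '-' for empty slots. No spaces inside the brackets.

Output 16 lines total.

F [3,-]
H [3,-]
F [3,4]
H [3,4]
H [3,4]
F [3,1]
F [3,6]
H [3,6]
F [5,6]
H [5,6]
H [5,6]
H [5,6]
F [3,6]
H [3,6]
H [3,6]
H [3,6]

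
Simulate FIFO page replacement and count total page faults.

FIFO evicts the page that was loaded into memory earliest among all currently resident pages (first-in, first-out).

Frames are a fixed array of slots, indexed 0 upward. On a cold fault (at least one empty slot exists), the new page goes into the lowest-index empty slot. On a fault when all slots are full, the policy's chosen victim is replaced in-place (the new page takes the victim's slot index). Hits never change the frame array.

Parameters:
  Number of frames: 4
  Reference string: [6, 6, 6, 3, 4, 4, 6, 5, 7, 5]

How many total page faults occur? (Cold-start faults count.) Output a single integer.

Answer: 5

Derivation:
Step 0: ref 6 → FAULT, frames=[6,-,-,-]
Step 1: ref 6 → HIT, frames=[6,-,-,-]
Step 2: ref 6 → HIT, frames=[6,-,-,-]
Step 3: ref 3 → FAULT, frames=[6,3,-,-]
Step 4: ref 4 → FAULT, frames=[6,3,4,-]
Step 5: ref 4 → HIT, frames=[6,3,4,-]
Step 6: ref 6 → HIT, frames=[6,3,4,-]
Step 7: ref 5 → FAULT, frames=[6,3,4,5]
Step 8: ref 7 → FAULT (evict 6), frames=[7,3,4,5]
Step 9: ref 5 → HIT, frames=[7,3,4,5]
Total faults: 5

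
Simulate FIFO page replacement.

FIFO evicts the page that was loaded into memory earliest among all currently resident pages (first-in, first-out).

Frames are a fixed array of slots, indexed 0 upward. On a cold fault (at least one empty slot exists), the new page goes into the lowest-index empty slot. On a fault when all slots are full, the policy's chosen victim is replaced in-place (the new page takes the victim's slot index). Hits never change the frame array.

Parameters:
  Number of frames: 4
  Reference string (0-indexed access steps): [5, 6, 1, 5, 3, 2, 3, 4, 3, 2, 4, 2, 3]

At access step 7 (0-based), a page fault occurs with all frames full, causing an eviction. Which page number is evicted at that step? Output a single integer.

Answer: 6

Derivation:
Step 0: ref 5 -> FAULT, frames=[5,-,-,-]
Step 1: ref 6 -> FAULT, frames=[5,6,-,-]
Step 2: ref 1 -> FAULT, frames=[5,6,1,-]
Step 3: ref 5 -> HIT, frames=[5,6,1,-]
Step 4: ref 3 -> FAULT, frames=[5,6,1,3]
Step 5: ref 2 -> FAULT, evict 5, frames=[2,6,1,3]
Step 6: ref 3 -> HIT, frames=[2,6,1,3]
Step 7: ref 4 -> FAULT, evict 6, frames=[2,4,1,3]
At step 7: evicted page 6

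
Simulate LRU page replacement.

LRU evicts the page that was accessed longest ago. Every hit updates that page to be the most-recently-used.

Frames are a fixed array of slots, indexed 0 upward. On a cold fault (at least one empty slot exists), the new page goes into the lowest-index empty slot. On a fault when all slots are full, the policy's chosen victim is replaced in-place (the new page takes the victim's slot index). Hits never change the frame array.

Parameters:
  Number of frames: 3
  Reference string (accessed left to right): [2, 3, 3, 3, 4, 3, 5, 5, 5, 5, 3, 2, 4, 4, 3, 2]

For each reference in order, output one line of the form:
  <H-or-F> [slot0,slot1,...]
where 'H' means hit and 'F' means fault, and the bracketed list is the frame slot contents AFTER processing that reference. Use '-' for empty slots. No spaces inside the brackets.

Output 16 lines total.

F [2,-,-]
F [2,3,-]
H [2,3,-]
H [2,3,-]
F [2,3,4]
H [2,3,4]
F [5,3,4]
H [5,3,4]
H [5,3,4]
H [5,3,4]
H [5,3,4]
F [5,3,2]
F [4,3,2]
H [4,3,2]
H [4,3,2]
H [4,3,2]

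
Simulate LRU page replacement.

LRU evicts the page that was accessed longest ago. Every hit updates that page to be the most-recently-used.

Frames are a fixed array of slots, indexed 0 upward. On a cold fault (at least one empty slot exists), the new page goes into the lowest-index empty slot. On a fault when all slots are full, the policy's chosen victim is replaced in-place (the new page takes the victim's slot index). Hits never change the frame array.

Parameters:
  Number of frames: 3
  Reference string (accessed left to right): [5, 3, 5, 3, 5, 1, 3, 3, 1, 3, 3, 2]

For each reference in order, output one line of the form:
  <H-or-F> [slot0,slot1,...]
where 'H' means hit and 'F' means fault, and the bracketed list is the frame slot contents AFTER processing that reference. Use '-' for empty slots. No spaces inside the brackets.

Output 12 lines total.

F [5,-,-]
F [5,3,-]
H [5,3,-]
H [5,3,-]
H [5,3,-]
F [5,3,1]
H [5,3,1]
H [5,3,1]
H [5,3,1]
H [5,3,1]
H [5,3,1]
F [2,3,1]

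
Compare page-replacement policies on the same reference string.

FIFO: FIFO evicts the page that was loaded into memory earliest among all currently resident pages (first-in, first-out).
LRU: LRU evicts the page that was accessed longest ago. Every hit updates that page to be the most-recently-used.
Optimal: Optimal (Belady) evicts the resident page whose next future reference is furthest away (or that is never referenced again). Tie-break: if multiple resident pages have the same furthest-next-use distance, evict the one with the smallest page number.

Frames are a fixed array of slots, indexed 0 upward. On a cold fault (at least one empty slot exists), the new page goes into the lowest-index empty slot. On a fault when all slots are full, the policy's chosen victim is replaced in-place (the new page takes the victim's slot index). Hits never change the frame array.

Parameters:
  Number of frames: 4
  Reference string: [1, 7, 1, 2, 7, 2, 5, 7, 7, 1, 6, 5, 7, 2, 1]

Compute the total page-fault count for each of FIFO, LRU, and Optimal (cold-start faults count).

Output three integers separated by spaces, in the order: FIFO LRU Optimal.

--- FIFO ---
  step 0: ref 1 -> FAULT, frames=[1,-,-,-] (faults so far: 1)
  step 1: ref 7 -> FAULT, frames=[1,7,-,-] (faults so far: 2)
  step 2: ref 1 -> HIT, frames=[1,7,-,-] (faults so far: 2)
  step 3: ref 2 -> FAULT, frames=[1,7,2,-] (faults so far: 3)
  step 4: ref 7 -> HIT, frames=[1,7,2,-] (faults so far: 3)
  step 5: ref 2 -> HIT, frames=[1,7,2,-] (faults so far: 3)
  step 6: ref 5 -> FAULT, frames=[1,7,2,5] (faults so far: 4)
  step 7: ref 7 -> HIT, frames=[1,7,2,5] (faults so far: 4)
  step 8: ref 7 -> HIT, frames=[1,7,2,5] (faults so far: 4)
  step 9: ref 1 -> HIT, frames=[1,7,2,5] (faults so far: 4)
  step 10: ref 6 -> FAULT, evict 1, frames=[6,7,2,5] (faults so far: 5)
  step 11: ref 5 -> HIT, frames=[6,7,2,5] (faults so far: 5)
  step 12: ref 7 -> HIT, frames=[6,7,2,5] (faults so far: 5)
  step 13: ref 2 -> HIT, frames=[6,7,2,5] (faults so far: 5)
  step 14: ref 1 -> FAULT, evict 7, frames=[6,1,2,5] (faults so far: 6)
  FIFO total faults: 6
--- LRU ---
  step 0: ref 1 -> FAULT, frames=[1,-,-,-] (faults so far: 1)
  step 1: ref 7 -> FAULT, frames=[1,7,-,-] (faults so far: 2)
  step 2: ref 1 -> HIT, frames=[1,7,-,-] (faults so far: 2)
  step 3: ref 2 -> FAULT, frames=[1,7,2,-] (faults so far: 3)
  step 4: ref 7 -> HIT, frames=[1,7,2,-] (faults so far: 3)
  step 5: ref 2 -> HIT, frames=[1,7,2,-] (faults so far: 3)
  step 6: ref 5 -> FAULT, frames=[1,7,2,5] (faults so far: 4)
  step 7: ref 7 -> HIT, frames=[1,7,2,5] (faults so far: 4)
  step 8: ref 7 -> HIT, frames=[1,7,2,5] (faults so far: 4)
  step 9: ref 1 -> HIT, frames=[1,7,2,5] (faults so far: 4)
  step 10: ref 6 -> FAULT, evict 2, frames=[1,7,6,5] (faults so far: 5)
  step 11: ref 5 -> HIT, frames=[1,7,6,5] (faults so far: 5)
  step 12: ref 7 -> HIT, frames=[1,7,6,5] (faults so far: 5)
  step 13: ref 2 -> FAULT, evict 1, frames=[2,7,6,5] (faults so far: 6)
  step 14: ref 1 -> FAULT, evict 6, frames=[2,7,1,5] (faults so far: 7)
  LRU total faults: 7
--- Optimal ---
  step 0: ref 1 -> FAULT, frames=[1,-,-,-] (faults so far: 1)
  step 1: ref 7 -> FAULT, frames=[1,7,-,-] (faults so far: 2)
  step 2: ref 1 -> HIT, frames=[1,7,-,-] (faults so far: 2)
  step 3: ref 2 -> FAULT, frames=[1,7,2,-] (faults so far: 3)
  step 4: ref 7 -> HIT, frames=[1,7,2,-] (faults so far: 3)
  step 5: ref 2 -> HIT, frames=[1,7,2,-] (faults so far: 3)
  step 6: ref 5 -> FAULT, frames=[1,7,2,5] (faults so far: 4)
  step 7: ref 7 -> HIT, frames=[1,7,2,5] (faults so far: 4)
  step 8: ref 7 -> HIT, frames=[1,7,2,5] (faults so far: 4)
  step 9: ref 1 -> HIT, frames=[1,7,2,5] (faults so far: 4)
  step 10: ref 6 -> FAULT, evict 1, frames=[6,7,2,5] (faults so far: 5)
  step 11: ref 5 -> HIT, frames=[6,7,2,5] (faults so far: 5)
  step 12: ref 7 -> HIT, frames=[6,7,2,5] (faults so far: 5)
  step 13: ref 2 -> HIT, frames=[6,7,2,5] (faults so far: 5)
  step 14: ref 1 -> FAULT, evict 2, frames=[6,7,1,5] (faults so far: 6)
  Optimal total faults: 6

Answer: 6 7 6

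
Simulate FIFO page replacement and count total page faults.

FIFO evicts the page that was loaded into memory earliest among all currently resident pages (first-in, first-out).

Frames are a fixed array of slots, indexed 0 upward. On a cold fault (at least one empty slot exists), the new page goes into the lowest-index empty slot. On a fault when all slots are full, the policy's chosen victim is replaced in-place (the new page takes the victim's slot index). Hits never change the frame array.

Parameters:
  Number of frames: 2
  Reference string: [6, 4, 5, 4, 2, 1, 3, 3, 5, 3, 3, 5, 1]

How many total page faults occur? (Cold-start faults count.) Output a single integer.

Step 0: ref 6 → FAULT, frames=[6,-]
Step 1: ref 4 → FAULT, frames=[6,4]
Step 2: ref 5 → FAULT (evict 6), frames=[5,4]
Step 3: ref 4 → HIT, frames=[5,4]
Step 4: ref 2 → FAULT (evict 4), frames=[5,2]
Step 5: ref 1 → FAULT (evict 5), frames=[1,2]
Step 6: ref 3 → FAULT (evict 2), frames=[1,3]
Step 7: ref 3 → HIT, frames=[1,3]
Step 8: ref 5 → FAULT (evict 1), frames=[5,3]
Step 9: ref 3 → HIT, frames=[5,3]
Step 10: ref 3 → HIT, frames=[5,3]
Step 11: ref 5 → HIT, frames=[5,3]
Step 12: ref 1 → FAULT (evict 3), frames=[5,1]
Total faults: 8

Answer: 8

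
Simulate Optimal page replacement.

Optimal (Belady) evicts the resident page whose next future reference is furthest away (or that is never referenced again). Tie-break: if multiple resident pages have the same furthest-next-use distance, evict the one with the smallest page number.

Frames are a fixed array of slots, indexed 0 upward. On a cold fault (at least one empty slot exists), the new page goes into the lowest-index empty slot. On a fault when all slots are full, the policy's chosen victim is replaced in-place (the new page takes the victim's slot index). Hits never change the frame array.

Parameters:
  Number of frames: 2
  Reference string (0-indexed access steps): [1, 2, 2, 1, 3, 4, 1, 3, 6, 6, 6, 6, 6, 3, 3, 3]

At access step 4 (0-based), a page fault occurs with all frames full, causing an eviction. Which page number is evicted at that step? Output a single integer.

Answer: 2

Derivation:
Step 0: ref 1 -> FAULT, frames=[1,-]
Step 1: ref 2 -> FAULT, frames=[1,2]
Step 2: ref 2 -> HIT, frames=[1,2]
Step 3: ref 1 -> HIT, frames=[1,2]
Step 4: ref 3 -> FAULT, evict 2, frames=[1,3]
At step 4: evicted page 2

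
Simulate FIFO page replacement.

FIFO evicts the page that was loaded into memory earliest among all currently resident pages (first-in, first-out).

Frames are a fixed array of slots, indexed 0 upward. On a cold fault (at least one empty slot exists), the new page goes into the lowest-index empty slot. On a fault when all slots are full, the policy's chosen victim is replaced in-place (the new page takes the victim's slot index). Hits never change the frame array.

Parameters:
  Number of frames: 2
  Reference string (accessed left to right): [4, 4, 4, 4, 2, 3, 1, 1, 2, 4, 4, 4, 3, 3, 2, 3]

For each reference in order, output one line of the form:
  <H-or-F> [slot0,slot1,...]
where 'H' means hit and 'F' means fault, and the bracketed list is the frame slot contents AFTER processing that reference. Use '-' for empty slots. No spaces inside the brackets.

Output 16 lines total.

F [4,-]
H [4,-]
H [4,-]
H [4,-]
F [4,2]
F [3,2]
F [3,1]
H [3,1]
F [2,1]
F [2,4]
H [2,4]
H [2,4]
F [3,4]
H [3,4]
F [3,2]
H [3,2]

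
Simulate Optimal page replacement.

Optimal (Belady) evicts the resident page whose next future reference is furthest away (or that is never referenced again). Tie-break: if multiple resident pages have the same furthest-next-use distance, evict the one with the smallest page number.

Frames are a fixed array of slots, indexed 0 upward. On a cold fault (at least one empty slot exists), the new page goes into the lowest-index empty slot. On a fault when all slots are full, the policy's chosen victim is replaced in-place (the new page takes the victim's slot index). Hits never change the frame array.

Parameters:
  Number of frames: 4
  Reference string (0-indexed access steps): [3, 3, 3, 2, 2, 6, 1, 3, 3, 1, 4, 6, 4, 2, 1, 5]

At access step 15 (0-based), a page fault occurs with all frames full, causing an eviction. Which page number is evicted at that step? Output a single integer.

Step 0: ref 3 -> FAULT, frames=[3,-,-,-]
Step 1: ref 3 -> HIT, frames=[3,-,-,-]
Step 2: ref 3 -> HIT, frames=[3,-,-,-]
Step 3: ref 2 -> FAULT, frames=[3,2,-,-]
Step 4: ref 2 -> HIT, frames=[3,2,-,-]
Step 5: ref 6 -> FAULT, frames=[3,2,6,-]
Step 6: ref 1 -> FAULT, frames=[3,2,6,1]
Step 7: ref 3 -> HIT, frames=[3,2,6,1]
Step 8: ref 3 -> HIT, frames=[3,2,6,1]
Step 9: ref 1 -> HIT, frames=[3,2,6,1]
Step 10: ref 4 -> FAULT, evict 3, frames=[4,2,6,1]
Step 11: ref 6 -> HIT, frames=[4,2,6,1]
Step 12: ref 4 -> HIT, frames=[4,2,6,1]
Step 13: ref 2 -> HIT, frames=[4,2,6,1]
Step 14: ref 1 -> HIT, frames=[4,2,6,1]
Step 15: ref 5 -> FAULT, evict 1, frames=[4,2,6,5]
At step 15: evicted page 1

Answer: 1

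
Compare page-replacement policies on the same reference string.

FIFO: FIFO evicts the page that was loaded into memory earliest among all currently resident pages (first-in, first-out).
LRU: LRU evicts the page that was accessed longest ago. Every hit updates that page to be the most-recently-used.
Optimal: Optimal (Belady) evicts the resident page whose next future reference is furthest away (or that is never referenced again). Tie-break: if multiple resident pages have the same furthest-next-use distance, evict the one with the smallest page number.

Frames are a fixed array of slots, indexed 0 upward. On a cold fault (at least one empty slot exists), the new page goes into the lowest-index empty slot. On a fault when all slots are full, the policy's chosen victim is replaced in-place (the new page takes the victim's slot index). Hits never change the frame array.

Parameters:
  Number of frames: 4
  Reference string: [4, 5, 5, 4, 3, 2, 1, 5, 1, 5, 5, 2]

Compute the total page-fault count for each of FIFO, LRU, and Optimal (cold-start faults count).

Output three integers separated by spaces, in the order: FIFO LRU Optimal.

Answer: 5 6 5

Derivation:
--- FIFO ---
  step 0: ref 4 -> FAULT, frames=[4,-,-,-] (faults so far: 1)
  step 1: ref 5 -> FAULT, frames=[4,5,-,-] (faults so far: 2)
  step 2: ref 5 -> HIT, frames=[4,5,-,-] (faults so far: 2)
  step 3: ref 4 -> HIT, frames=[4,5,-,-] (faults so far: 2)
  step 4: ref 3 -> FAULT, frames=[4,5,3,-] (faults so far: 3)
  step 5: ref 2 -> FAULT, frames=[4,5,3,2] (faults so far: 4)
  step 6: ref 1 -> FAULT, evict 4, frames=[1,5,3,2] (faults so far: 5)
  step 7: ref 5 -> HIT, frames=[1,5,3,2] (faults so far: 5)
  step 8: ref 1 -> HIT, frames=[1,5,3,2] (faults so far: 5)
  step 9: ref 5 -> HIT, frames=[1,5,3,2] (faults so far: 5)
  step 10: ref 5 -> HIT, frames=[1,5,3,2] (faults so far: 5)
  step 11: ref 2 -> HIT, frames=[1,5,3,2] (faults so far: 5)
  FIFO total faults: 5
--- LRU ---
  step 0: ref 4 -> FAULT, frames=[4,-,-,-] (faults so far: 1)
  step 1: ref 5 -> FAULT, frames=[4,5,-,-] (faults so far: 2)
  step 2: ref 5 -> HIT, frames=[4,5,-,-] (faults so far: 2)
  step 3: ref 4 -> HIT, frames=[4,5,-,-] (faults so far: 2)
  step 4: ref 3 -> FAULT, frames=[4,5,3,-] (faults so far: 3)
  step 5: ref 2 -> FAULT, frames=[4,5,3,2] (faults so far: 4)
  step 6: ref 1 -> FAULT, evict 5, frames=[4,1,3,2] (faults so far: 5)
  step 7: ref 5 -> FAULT, evict 4, frames=[5,1,3,2] (faults so far: 6)
  step 8: ref 1 -> HIT, frames=[5,1,3,2] (faults so far: 6)
  step 9: ref 5 -> HIT, frames=[5,1,3,2] (faults so far: 6)
  step 10: ref 5 -> HIT, frames=[5,1,3,2] (faults so far: 6)
  step 11: ref 2 -> HIT, frames=[5,1,3,2] (faults so far: 6)
  LRU total faults: 6
--- Optimal ---
  step 0: ref 4 -> FAULT, frames=[4,-,-,-] (faults so far: 1)
  step 1: ref 5 -> FAULT, frames=[4,5,-,-] (faults so far: 2)
  step 2: ref 5 -> HIT, frames=[4,5,-,-] (faults so far: 2)
  step 3: ref 4 -> HIT, frames=[4,5,-,-] (faults so far: 2)
  step 4: ref 3 -> FAULT, frames=[4,5,3,-] (faults so far: 3)
  step 5: ref 2 -> FAULT, frames=[4,5,3,2] (faults so far: 4)
  step 6: ref 1 -> FAULT, evict 3, frames=[4,5,1,2] (faults so far: 5)
  step 7: ref 5 -> HIT, frames=[4,5,1,2] (faults so far: 5)
  step 8: ref 1 -> HIT, frames=[4,5,1,2] (faults so far: 5)
  step 9: ref 5 -> HIT, frames=[4,5,1,2] (faults so far: 5)
  step 10: ref 5 -> HIT, frames=[4,5,1,2] (faults so far: 5)
  step 11: ref 2 -> HIT, frames=[4,5,1,2] (faults so far: 5)
  Optimal total faults: 5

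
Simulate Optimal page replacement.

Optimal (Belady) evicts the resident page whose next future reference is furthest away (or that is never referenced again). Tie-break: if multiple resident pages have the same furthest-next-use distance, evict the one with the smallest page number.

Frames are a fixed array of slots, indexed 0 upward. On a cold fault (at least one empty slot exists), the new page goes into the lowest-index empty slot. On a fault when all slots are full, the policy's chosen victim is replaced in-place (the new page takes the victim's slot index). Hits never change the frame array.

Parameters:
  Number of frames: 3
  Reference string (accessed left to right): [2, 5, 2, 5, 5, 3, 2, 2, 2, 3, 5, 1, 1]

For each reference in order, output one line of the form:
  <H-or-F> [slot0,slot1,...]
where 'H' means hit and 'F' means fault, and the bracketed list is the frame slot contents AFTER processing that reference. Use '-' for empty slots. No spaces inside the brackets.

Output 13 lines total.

F [2,-,-]
F [2,5,-]
H [2,5,-]
H [2,5,-]
H [2,5,-]
F [2,5,3]
H [2,5,3]
H [2,5,3]
H [2,5,3]
H [2,5,3]
H [2,5,3]
F [1,5,3]
H [1,5,3]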